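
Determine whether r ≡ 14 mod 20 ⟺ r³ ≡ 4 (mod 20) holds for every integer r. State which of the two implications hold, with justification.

(⟸) This fails: take r = 4. Then 4³ = 64 ≡ 4 (mod 20), yet 4 ≡ 4 (mod 20), not 14.

(⟹) Suppose r ≡ 14 mod 20. Write r = 20j + 14. Then (20j + 14)³ = 8000j³ + 16800j² + 11760j + 2744 = 20(400j³ + 840j² + 588j + 137) + 4, so r³ ≡ 4 (mod 20).

Not equivalent: only (⇒) holds.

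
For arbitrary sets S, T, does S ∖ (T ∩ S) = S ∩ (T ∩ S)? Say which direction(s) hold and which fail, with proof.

(⊆) This inclusion fails. Take S = {1}, T = ∅; then 1 ∈ S ∖ (T ∩ S) but 1 ∉ S ∩ (T ∩ S).

(⊇) This inclusion fails. Take S = {1}, T = {1}; then 1 ∈ S ∩ (T ∩ S) but 1 ∉ S ∖ (T ∩ S).

(⊆) fails and (⊇) fails.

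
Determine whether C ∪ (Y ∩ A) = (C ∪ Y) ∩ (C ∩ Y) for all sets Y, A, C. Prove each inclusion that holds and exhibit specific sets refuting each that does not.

(⟹) This inclusion fails. Take Y = {1}, A = {1}, C = ∅; then 1 ∈ C ∪ (Y ∩ A) but 1 ∉ (C ∪ Y) ∩ (C ∩ Y).

(⟸) Let x ∈ (C ∪ Y) ∩ (C ∩ Y). Then either x ∈ Y ∩ C and x ∉ A; or x ∈ Y ∩ A ∩ C. In each case x ∈ C ∪ (Y ∩ A), so (C ∪ Y) ∩ (C ∩ Y) ⊆ C ∪ (Y ∩ A).

(⊆) fails; (⊇) holds.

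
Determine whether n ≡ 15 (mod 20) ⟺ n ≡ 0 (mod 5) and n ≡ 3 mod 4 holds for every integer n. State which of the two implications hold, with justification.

[⇒] Suppose n ≡ 15 (mod 20); write n = 20j + 15. Since 5 ∣ 20, reducing mod 5 gives n ≡ 15 ≡ 0 (mod 5); since 4 ∣ 20, reducing mod 4 gives n ≡ 15 ≡ 3 (mod 4).

[⇐] Conversely, if n ≡ 0 (mod 5) and n ≡ 3 (mod 4), then by the Chinese remainder theorem n ≡ 15 (mod 20). This is exactly n ≡ 15 (mod 20).

Equivalent; both directions hold.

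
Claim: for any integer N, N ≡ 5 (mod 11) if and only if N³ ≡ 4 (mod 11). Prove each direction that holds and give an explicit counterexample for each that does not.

Forward direction. Suppose N ≡ 5 (mod 11). Write N = 11j + 5. Then (11j + 5)³ = 1331j³ + 1815j² + 825j + 125 = 11(121j³ + 165j² + 75j + 11) + 4, so N³ ≡ 4 (mod 11).

Converse. For the converse, argue contrapositively. If N ≢ 5 (mod 11), then N is congruent to one of 0, 1, 2, 3, 4, 6, 7, 8, 9, 10 modulo 11, and these give N³ ≡ 0, 1, 8, 5, 9, 7, 2, 6, 3, 10 respectively — never 4.

Both directions hold.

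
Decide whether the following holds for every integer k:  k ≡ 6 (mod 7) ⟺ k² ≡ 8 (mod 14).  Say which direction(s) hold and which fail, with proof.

[⇒] This fails: take k = 13. Then 13 ≡ 6 (mod 7), but 13² = 169 ≡ 1 (mod 14), not 8.

[⇐] This fails: take k = 8. Then 8² = 64 ≡ 8 (mod 14), yet 8 ≡ 1 (mod 7), not 6.

Neither direction holds.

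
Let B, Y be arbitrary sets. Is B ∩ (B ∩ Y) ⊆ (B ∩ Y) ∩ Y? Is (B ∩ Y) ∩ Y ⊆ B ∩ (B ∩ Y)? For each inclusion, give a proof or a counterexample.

Forward inclusion. Let x ∈ B ∩ (B ∩ Y). Then x ∈ B ∩ Y, from which x ∈ (B ∩ Y) ∩ Y.

Reverse inclusion. Let x ∈ (B ∩ Y) ∩ Y. Then x ∈ B ∩ Y, from which x ∈ B ∩ (B ∩ Y).

The two sets are equal.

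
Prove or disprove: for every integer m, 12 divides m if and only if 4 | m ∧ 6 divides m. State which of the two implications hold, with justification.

(→) If 12 ∣ m, write m = 12q. Since 12 = 3·4, m = 4·(3q), so 4 ∣ m; and since 12 = 2·6, m = 6·(2q), so 6 ∣ m.

(←) Suppose 4 ∣ m and 6 ∣ m. Any common multiple of 4 and 6 is a multiple of their lcm; here lcm(4, 6) = 4·6/gcd(4, 6) = 24/2 = 12, so 12 ∣ m.

Both directions hold.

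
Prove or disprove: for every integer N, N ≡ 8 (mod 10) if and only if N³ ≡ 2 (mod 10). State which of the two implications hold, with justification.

Converse. For the converse, argue contrapositively. If N ≢ 8 (mod 10), then N is congruent to one of 0, 1, 2, 3, 4, 5, 6, 7, 9 modulo 10, and these give N³ ≡ 0, 1, 8, 7, 4, 5, 6, 3, 9 respectively — never 2.

Forward direction. Suppose N ≡ 8 (mod 10). Write N = 10j + 8. Then (10j + 8)³ = 1000j³ + 2400j² + 1920j + 512 = 10(100j³ + 240j² + 192j + 51) + 2, so N³ ≡ 2 (mod 10).

Both implications hold.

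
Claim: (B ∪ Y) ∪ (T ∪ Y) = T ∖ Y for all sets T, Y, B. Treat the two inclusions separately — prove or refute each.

Forward inclusion. This inclusion fails. Take T = ∅, Y = {1}, B = ∅; then 1 ∈ (B ∪ Y) ∪ (T ∪ Y) but 1 ∉ T ∖ Y.

Reverse inclusion. Let x ∈ T ∖ Y. Then either x ∈ T and x ∉ Y, B; or x ∈ T ∩ B and x ∉ Y. In each case x ∈ (B ∪ Y) ∪ (T ∪ Y), so T ∖ Y ⊆ (B ∪ Y) ∪ (T ∪ Y).

(⊆) fails; (⊇) holds.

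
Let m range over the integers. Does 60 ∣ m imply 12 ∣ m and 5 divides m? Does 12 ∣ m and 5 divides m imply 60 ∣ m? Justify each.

Equivalent; both directions hold.

Forward direction. If 60 ∣ m, write m = 60q. Since 60 = 5·12, m = 12·(5q), so 12 ∣ m; and since 60 = 12·5, m = 5·(12q), so 5 ∣ m.

Converse. Suppose 12 ∣ m and 5 ∣ m. Any common multiple of 12 and 5 is a multiple of their lcm; here gcd(12, 5) = 1, so lcm(12, 5) = 12·5 = 60, so 60 ∣ m.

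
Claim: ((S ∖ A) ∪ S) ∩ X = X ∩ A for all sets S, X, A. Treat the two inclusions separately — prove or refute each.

Both inclusions fail.

(⊆) This inclusion fails. Take S = {1}, X = {1}, A = ∅; then 1 ∈ ((S ∖ A) ∪ S) ∩ X but 1 ∉ X ∩ A.

(⊇) This inclusion fails. Take S = ∅, X = {1}, A = {1}; then 1 ∈ X ∩ A but 1 ∉ ((S ∖ A) ∪ S) ∩ X.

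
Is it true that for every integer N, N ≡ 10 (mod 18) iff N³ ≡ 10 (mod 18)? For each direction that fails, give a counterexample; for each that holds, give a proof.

(→) Suppose N ≡ 10 (mod 18). Write N = 18j + 10. Then (18j + 10)³ = 5832j³ + 9720j² + 5400j + 1000 = 18(324j³ + 540j² + 300j + 55) + 10, so N³ ≡ 10 (mod 18).

(←) This fails: take N = 4. Then 4³ = 64 ≡ 10 (mod 18), yet 4 ≡ 4 (mod 18), not 10.

Only the forward direction holds.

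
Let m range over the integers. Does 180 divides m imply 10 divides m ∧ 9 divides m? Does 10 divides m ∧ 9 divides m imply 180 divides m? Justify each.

[⇐] This fails: take m = 90. Both 10 ∣ 90 and 9 ∣ 90, yet 90 is not a multiple of 180 (since 90 = 0·180 + 90), so 180 ∤ 90.

[⇒] If 180 ∣ m, write m = 180q. Since 180 = 18·10, m = 10·(18q), so 10 ∣ m; and since 180 = 20·9, m = 9·(20q), so 9 ∣ m.

Only the forward implication holds.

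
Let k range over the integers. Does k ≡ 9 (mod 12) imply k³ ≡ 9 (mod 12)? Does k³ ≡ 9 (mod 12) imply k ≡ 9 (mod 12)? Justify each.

Both implications hold.

(⟹) Suppose k ≡ 9 (mod 12). Write k = 12j + 9. Then (12j + 9)³ = 1728j³ + 3888j² + 2916j + 729 = 12(144j³ + 324j² + 243j + 60) + 9, so k³ ≡ 9 (mod 12).

(⟸) Conversely, suppose k³ ≡ 9 (mod 12). The only residue r in {0, …, 11} with r³ ≡ 9 (mod 12) is r = 9, so k ≡ 9 (mod 12).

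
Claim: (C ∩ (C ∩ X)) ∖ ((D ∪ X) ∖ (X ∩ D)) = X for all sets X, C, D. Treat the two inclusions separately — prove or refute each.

Forward inclusion. Let x ∈ (C ∩ (C ∩ X)) ∖ ((D ∪ X) ∖ (X ∩ D)). Then x ∈ X ∩ C ∩ D, from which x ∈ X.

Reverse inclusion. This inclusion fails. Take X = {1}, C = ∅, D = ∅; then 1 ∈ X but 1 ∉ (C ∩ (C ∩ X)) ∖ ((D ∪ X) ∖ (X ∩ D)).

Only the forward inclusion holds.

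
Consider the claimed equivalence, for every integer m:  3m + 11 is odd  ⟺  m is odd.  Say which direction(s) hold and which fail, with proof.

Neither implication holds.

Forward direction. This fails: m = 2 gives 3m + 11 = 17, which is odd, but 2 is even, not odd.

Converse. This also fails: m = 3 is odd, but 3m + 11 = 20 is even, not odd.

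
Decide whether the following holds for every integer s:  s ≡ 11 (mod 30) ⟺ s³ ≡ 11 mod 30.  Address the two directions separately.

The biconditional holds.

(→) Suppose s ≡ 11 (mod 30). Write s = 30j + 11. Then (30j + 11)³ = 27000j³ + 29700j² + 10890j + 1331 = 30(900j³ + 990j² + 363j + 44) + 11, so s³ ≡ 11 (mod 30).

(←) Conversely, suppose s³ ≡ 11 (mod 30). The only residue r in {0, …, 29} with r³ ≡ 11 (mod 30) is r = 11, so s ≡ 11 (mod 30).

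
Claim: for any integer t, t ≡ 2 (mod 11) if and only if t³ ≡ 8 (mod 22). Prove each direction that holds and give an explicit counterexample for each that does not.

(⟸) The residues r modulo 22 with r³ ≡ 8 (mod 22) are exactly {2}, and each is ≡ 2 (mod 11).

(⟹) This fails: take t = 13. Then 13 ≡ 2 (mod 11), but 13³ = 2197 ≡ 19 (mod 22), not 8.

Not equivalent: only (⇐) holds.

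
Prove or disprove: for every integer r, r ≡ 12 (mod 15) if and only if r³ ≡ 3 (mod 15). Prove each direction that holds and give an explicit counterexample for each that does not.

(⟹) Suppose r ≡ 12 (mod 15). Write r = 15j + 12. Then (15j + 12)³ = 3375j³ + 8100j² + 6480j + 1728 = 15(225j³ + 540j² + 432j + 115) + 3, so r³ ≡ 3 (mod 15).

(⟸) Conversely, suppose r³ ≡ 3 (mod 15). The only residue r in {0, …, 14} with r³ ≡ 3 (mod 15) is r = 12, so r ≡ 12 (mod 15).

Both directions hold.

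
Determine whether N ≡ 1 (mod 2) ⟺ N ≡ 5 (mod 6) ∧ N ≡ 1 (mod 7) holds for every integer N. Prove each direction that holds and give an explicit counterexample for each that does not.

(⇒) This fails: N = 1 gives 1 ≡ 1 (mod 2) but 1 ≡ 1 (mod 6), so the conjunction on the right does not hold.

(⇐) Conversely, if N ≡ 5 (mod 6) and N ≡ 1 (mod 7), then by the Chinese remainder theorem N ≡ 29 (mod 42). Since 29 ≡ 1 (mod 2) and 2 ∣ 42, we get N ≡ 1 (mod 2).

The forward direction fails; the converse holds.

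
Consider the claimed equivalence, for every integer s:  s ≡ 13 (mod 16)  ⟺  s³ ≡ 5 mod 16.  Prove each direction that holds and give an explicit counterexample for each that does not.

(⟹) Suppose s ≡ 13 (mod 16). Write s = 16j + 13. Then (16j + 13)³ = 4096j³ + 9984j² + 8112j + 2197 = 16(256j³ + 624j² + 507j + 137) + 5, so s³ ≡ 5 (mod 16).

(⟸) Conversely, suppose s³ ≡ 5 (mod 16). The only residue r in {0, …, 15} with r³ ≡ 5 (mod 16) is r = 13, so s ≡ 13 (mod 16).

Both implications hold.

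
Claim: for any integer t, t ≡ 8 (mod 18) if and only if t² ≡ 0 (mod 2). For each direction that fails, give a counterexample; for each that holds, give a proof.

[⇐] This fails: take t = 0. Then 0² = 0 ≡ 0 (mod 2), yet 0 ≡ 0 (mod 18), not 8.

[⇒] Suppose t ≡ 8 (mod 18). Then t² ≡ 8² = 64 (mod 18), and since 2 ∣ 18, also t² ≡ 0 (mod 2).

(⇒) holds; (⇐) fails.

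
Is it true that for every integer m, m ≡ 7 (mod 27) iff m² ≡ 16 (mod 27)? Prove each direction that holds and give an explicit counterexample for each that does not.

Neither direction holds.

Forward direction. This fails: take m = 7. Then 7 ≡ 7 (mod 27), but 7² = 49 ≡ 22 (mod 27), not 16.

Converse. This fails: take m = 4. Then 4² = 16 ≡ 16 (mod 27), yet 4 ≡ 4 (mod 27), not 7.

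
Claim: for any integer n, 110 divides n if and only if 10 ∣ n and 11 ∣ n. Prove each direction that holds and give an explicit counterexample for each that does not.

[⇐] Suppose 10 ∣ n and 11 ∣ n. Any common multiple of 10 and 11 is a multiple of their lcm; here gcd(10, 11) = 1, so lcm(10, 11) = 10·11 = 110, so 110 ∣ n.

[⇒] If 110 ∣ n, write n = 110q. Since 110 = 11·10, n = 10·(11q), so 10 ∣ n; and since 110 = 10·11, n = 11·(10q), so 11 ∣ n.

Both directions hold.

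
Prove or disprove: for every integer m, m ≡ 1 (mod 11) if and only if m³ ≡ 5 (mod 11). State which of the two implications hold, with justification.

Both directions fail.

[⇒] This fails: take m = 1. Then 1 ≡ 1 (mod 11), but 1³ = 1 ≡ 1 (mod 11), not 5.

[⇐] This fails: take m = 3. Then 3³ = 27 ≡ 5 (mod 11), yet 3 ≡ 3 (mod 11), not 1.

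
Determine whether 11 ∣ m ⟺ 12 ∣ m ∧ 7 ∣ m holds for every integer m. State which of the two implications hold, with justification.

Neither implication holds.

(⟹) This fails: take m = 11. Certainly 11 ∣ 11, but 12 ∤ 11.

(⟸) This fails: take m = 84. Both 12 ∣ 84 and 7 ∣ 84, yet 84 is not a multiple of 11 (since 84 = 7·11 + 7), so 11 ∤ 84.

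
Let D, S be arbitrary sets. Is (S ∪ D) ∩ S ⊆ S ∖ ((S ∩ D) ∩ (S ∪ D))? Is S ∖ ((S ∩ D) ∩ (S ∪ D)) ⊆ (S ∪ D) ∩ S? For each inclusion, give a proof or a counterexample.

(⟹) This inclusion fails. Take D = {1}, S = {1}; then 1 ∈ (S ∪ D) ∩ S but 1 ∉ S ∖ ((S ∩ D) ∩ (S ∪ D)).

(⟸) Let x ∈ S ∖ ((S ∩ D) ∩ (S ∪ D)). Then x ∈ S and x ∉ D, from which x ∈ (S ∪ D) ∩ S.

The sets are not equal: only the reverse inclusion holds.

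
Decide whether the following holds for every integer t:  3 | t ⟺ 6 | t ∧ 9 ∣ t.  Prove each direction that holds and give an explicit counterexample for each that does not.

Not equivalent: only (⇐) holds.

(←) Suppose 6 ∣ t and 9 ∣ t. Any common multiple of 6 and 9 is a multiple of their lcm; here lcm(6, 9) = 6·9/gcd(6, 9) = 54/3 = 18, so 18 ∣ t. Since 3 ∣ 18, it follows that 3 ∣ t.

(→) This fails: take t = 3. Certainly 3 ∣ 3, but 6 ∤ 3.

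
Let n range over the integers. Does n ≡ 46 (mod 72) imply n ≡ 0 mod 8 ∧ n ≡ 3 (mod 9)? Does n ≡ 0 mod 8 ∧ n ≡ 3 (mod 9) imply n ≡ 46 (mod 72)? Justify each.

(⟹) This fails: n = 46 gives 46 ≡ 46 (mod 72) but 46 ≡ 6 (mod 8), so the conjunction on the right does not hold.

(⟸) This fails: n = 48 satisfies both congruences on the right (48 ≡ 0 mod 8 and 48 ≡ 3 mod 9) yet 48 ≡ 48 (mod 72), not 46.

Neither direction holds.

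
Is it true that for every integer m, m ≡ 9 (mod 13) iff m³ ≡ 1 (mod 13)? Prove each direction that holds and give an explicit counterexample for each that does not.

(→) Suppose m ≡ 9 (mod 13). Write m = 13j + 9. Then (13j + 9)³ = 2197j³ + 4563j² + 3159j + 729 = 13(169j³ + 351j² + 243j + 56) + 1, so m³ ≡ 1 (mod 13).

(←) This fails: take m = 1. Then 1³ = 1 ≡ 1 (mod 13), yet 1 ≡ 1 (mod 13), not 9.

Not equivalent: only (⇒) holds.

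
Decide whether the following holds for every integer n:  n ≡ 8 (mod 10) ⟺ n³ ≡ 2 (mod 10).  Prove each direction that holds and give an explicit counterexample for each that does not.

Forward direction. Suppose n ≡ 8 (mod 10). Write n = 10j + 8. Then (10j + 8)³ = 1000j³ + 2400j² + 1920j + 512 = 10(100j³ + 240j² + 192j + 51) + 2, so n³ ≡ 2 (mod 10).

Converse. For the converse, argue contrapositively. If n ≢ 8 (mod 10), then n is congruent to one of 0, 1, 2, 3, 4, 5, 6, 7, 9 modulo 10, and these give n³ ≡ 0, 1, 8, 7, 4, 5, 6, 3, 9 respectively — never 2.

Both directions hold; the statement is true.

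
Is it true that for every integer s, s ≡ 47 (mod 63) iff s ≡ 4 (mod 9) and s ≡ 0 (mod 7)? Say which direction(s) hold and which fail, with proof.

Neither direction holds.

Forward direction. This fails: s = 47 gives 47 ≡ 47 (mod 63) but 47 ≡ 2 (mod 9), so the conjunction on the right does not hold.

Converse. This fails: s = 49 satisfies both congruences on the right (49 ≡ 4 mod 9 and 49 ≡ 0 mod 7) yet 49 ≡ 49 (mod 63), not 47.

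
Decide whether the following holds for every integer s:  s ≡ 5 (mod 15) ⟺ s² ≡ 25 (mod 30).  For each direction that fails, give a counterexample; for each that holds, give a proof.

(→) This fails: take s = 20. Then 20 ≡ 5 (mod 15), but 20² = 400 ≡ 10 (mod 30), not 25.

(←) This fails: take s = 25. Then 25² = 625 ≡ 25 (mod 30), yet 25 ≡ 10 (mod 15), not 5.

Neither implication holds.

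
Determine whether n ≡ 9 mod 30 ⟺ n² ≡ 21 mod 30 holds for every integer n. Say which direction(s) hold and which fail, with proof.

[⇐] This fails: take n = 21. Then 21² = 441 ≡ 21 (mod 30), yet 21 ≡ 21 (mod 30), not 9.

[⇒] Suppose n ≡ 9 mod 30. Write n = 30j + 9. Then (30j + 9)² = 900j² + 540j + 81 = 30(30j² + 18j + 2) + 21, so n² ≡ 21 (mod 30).

Only the forward direction holds.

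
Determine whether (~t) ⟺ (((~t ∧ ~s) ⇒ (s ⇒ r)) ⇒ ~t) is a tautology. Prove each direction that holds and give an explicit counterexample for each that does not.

[⇒] Assume the antecedent. If s is true, the antecedent forces (s = T, t = F, r = F) or (s = T, t = F, r = T), and ((~t ∧ ~s) ⇒ (s ⇒ r)) ⇒ ~t holds there. If s is false, the antecedent forces (s = F, t = F, r = F) or (s = F, t = F, r = T), and ((~t ∧ ~s) ⇒ (s ⇒ r)) ⇒ ~t holds there. Either way ((~t ∧ ~s) ⇒ (s ⇒ r)) ⇒ ~t holds.

[⇐] Assume the antecedent. If s is true, the antecedent forces (s = T, t = F, r = F) or (s = T, t = F, r = T), and ~t holds there. If s is false, the antecedent forces (s = F, t = F, r = F) or (s = F, t = F, r = T), and ~t holds there. Either way ~t holds.

Both directions hold; the statement is true.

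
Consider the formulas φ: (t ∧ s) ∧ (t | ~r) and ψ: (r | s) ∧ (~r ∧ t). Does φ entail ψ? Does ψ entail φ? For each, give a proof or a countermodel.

[⇒] This fails. Under s = T, t = T, r = T, the left side is true but the right side is false.

[⇐] Assume the antecedent. If s is true, the antecedent forces (s = T, t = T, r = F), and (t ∧ s) ∧ (t | ~r) holds there. If s is false, the antecedent cannot hold. Either way (t ∧ s) ∧ (t | ~r) holds.

Only the converse holds.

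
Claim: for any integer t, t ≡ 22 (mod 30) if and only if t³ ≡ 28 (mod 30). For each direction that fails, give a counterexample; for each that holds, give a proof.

Both directions hold; the statement is true.

[⇐] Suppose t³ ≡ 28 (mod 30). The only residue r in {0, …, 29} with r³ ≡ 28 (mod 30) is r = 22, so t ≡ 22 (mod 30).

[⇒] Suppose t ≡ 22 (mod 30). Write t = 30j + 22. Then (30j + 22)³ = 27000j³ + 59400j² + 43560j + 10648 = 30(900j³ + 1980j² + 1452j + 354) + 28, so t³ ≡ 28 (mod 30).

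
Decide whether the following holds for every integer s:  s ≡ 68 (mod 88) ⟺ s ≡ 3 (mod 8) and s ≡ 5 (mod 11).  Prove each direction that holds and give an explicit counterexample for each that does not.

Both directions fail.

[⇒] This fails: s = 68 gives 68 ≡ 68 (mod 88) but 68 ≡ 4 (mod 8), so the conjunction on the right does not hold.

[⇐] This fails: s = 27 satisfies both congruences on the right (27 ≡ 3 mod 8 and 27 ≡ 5 mod 11) yet 27 ≡ 27 (mod 88), not 68.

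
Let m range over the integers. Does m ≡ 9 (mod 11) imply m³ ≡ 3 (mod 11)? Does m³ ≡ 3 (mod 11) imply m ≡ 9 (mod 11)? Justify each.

[⇐] Suppose m³ ≡ 3 (mod 11). The only residue r in {0, …, 10} with r³ ≡ 3 (mod 11) is r = 9, so m ≡ 9 (mod 11).

[⇒] Suppose m ≡ 9 (mod 11). Write m = 11j + 9. Then (11j + 9)³ = 1331j³ + 3267j² + 2673j + 729 = 11(121j³ + 297j² + 243j + 66) + 3, so m³ ≡ 3 (mod 11).

Both directions hold; the statement is true.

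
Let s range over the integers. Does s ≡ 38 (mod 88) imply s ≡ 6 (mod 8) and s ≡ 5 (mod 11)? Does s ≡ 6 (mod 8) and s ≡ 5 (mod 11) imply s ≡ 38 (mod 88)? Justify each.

Equivalent; both directions hold.

(→) Suppose s ≡ 38 (mod 88); write s = 88j + 38. Since 8 ∣ 88, reducing mod 8 gives s ≡ 38 ≡ 6 (mod 8); since 11 ∣ 88, reducing mod 11 gives s ≡ 38 ≡ 5 (mod 11).

(←) Conversely, if s ≡ 6 (mod 8) and s ≡ 5 (mod 11), then by the Chinese remainder theorem s ≡ 38 (mod 88). This is exactly s ≡ 38 (mod 88).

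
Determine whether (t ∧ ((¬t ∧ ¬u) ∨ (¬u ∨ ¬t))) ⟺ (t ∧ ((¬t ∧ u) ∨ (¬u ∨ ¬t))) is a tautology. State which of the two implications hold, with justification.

The biconditional holds.

(⇒) Assume the antecedent. If t is true, the antecedent forces (t = T, u = F), and t ∧ ((¬t ∧ u) ∨ (¬u ∨ ¬t)) holds there. If t is false, the antecedent cannot hold. Either way t ∧ ((¬t ∧ u) ∨ (¬u ∨ ¬t)) holds.

(⇐) Assume the antecedent. If t is true, the antecedent forces (t = T, u = F), and t ∧ ((¬t ∧ ¬u) ∨ (¬u ∨ ¬t)) holds there. If t is false, the antecedent cannot hold. Either way t ∧ ((¬t ∧ ¬u) ∨ (¬u ∨ ¬t)) holds.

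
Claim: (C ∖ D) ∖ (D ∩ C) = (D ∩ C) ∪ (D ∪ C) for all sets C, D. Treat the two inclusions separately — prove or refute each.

Only the forward inclusion holds.

(⟹) Let x ∈ (C ∖ D) ∖ (D ∩ C). Then x ∈ C and x ∉ D, from which x ∈ (D ∩ C) ∪ (D ∪ C).

(⟸) This inclusion fails. Take C = ∅, D = {1}; then 1 ∈ (D ∩ C) ∪ (D ∪ C) but 1 ∉ (C ∖ D) ∖ (D ∩ C).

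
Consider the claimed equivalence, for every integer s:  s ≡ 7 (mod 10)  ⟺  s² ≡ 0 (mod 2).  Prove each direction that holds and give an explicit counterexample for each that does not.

Forward direction. This fails: take s = 7. Then 7 ≡ 7 (mod 10), but 7² = 49 ≡ 1 (mod 2), not 0.

Converse. This fails: take s = 0. Then 0² = 0 ≡ 0 (mod 2), yet 0 ≡ 0 (mod 10), not 7.

Both directions fail.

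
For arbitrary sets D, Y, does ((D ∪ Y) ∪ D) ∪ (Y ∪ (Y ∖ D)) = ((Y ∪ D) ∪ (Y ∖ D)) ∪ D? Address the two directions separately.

The two sets are equal.

(⟹) Let x ∈ ((D ∪ Y) ∪ D) ∪ (Y ∪ (Y ∖ D)). Then either x ∈ D and x ∉ Y; or x ∈ Y and x ∉ D; or x ∈ D ∩ Y. In each case x ∈ ((Y ∪ D) ∪ (Y ∖ D)) ∪ D, so ((D ∪ Y) ∪ D) ∪ (Y ∪ (Y ∖ D)) ⊆ ((Y ∪ D) ∪ (Y ∖ D)) ∪ D.

(⟸) Let x ∈ ((Y ∪ D) ∪ (Y ∖ D)) ∪ D. Then either x ∈ D and x ∉ Y; or x ∈ Y and x ∉ D; or x ∈ D ∩ Y. In each case x ∈ ((D ∪ Y) ∪ D) ∪ (Y ∪ (Y ∖ D)), so ((Y ∪ D) ∪ (Y ∖ D)) ∪ D ⊆ ((D ∪ Y) ∪ D) ∪ (Y ∪ (Y ∖ D)).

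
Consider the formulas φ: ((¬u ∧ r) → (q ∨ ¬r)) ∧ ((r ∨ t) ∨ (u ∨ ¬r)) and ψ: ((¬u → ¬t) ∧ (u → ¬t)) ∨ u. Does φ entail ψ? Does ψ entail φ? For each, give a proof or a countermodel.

Neither direction holds.

(→) This fails. Under q = F, r = F, t = T, u = F, the left side is true but the right side is false.

(←) This fails. Under q = F, r = T, t = F, u = F, the left side is false but the right side is true.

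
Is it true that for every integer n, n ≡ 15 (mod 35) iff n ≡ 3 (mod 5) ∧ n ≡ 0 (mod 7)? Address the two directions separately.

Neither implication holds.

(→) This fails: n = 15 gives 15 ≡ 15 (mod 35) but 15 ≡ 0 (mod 5), so the conjunction on the right does not hold.

(←) This fails: n = 28 satisfies both congruences on the right (28 ≡ 3 mod 5 and 28 ≡ 0 mod 7) yet 28 ≡ 28 (mod 35), not 15.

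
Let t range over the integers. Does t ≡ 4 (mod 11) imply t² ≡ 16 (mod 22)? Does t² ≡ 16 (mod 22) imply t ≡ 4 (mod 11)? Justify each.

(→) This fails: take t = 15. Then 15 ≡ 4 (mod 11), but 15² = 225 ≡ 5 (mod 22), not 16.

(←) This fails: take t = 18. Then 18² = 324 ≡ 16 (mod 22), yet 18 ≡ 7 (mod 11), not 4.

Both directions fail.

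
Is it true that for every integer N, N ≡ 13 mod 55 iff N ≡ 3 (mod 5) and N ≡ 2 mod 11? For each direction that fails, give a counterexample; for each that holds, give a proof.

Both directions hold; the statement is true.

Forward direction. Suppose N ≡ 13 (mod 55); write N = 55j + 13. Since 5 ∣ 55, reducing mod 5 gives N ≡ 13 ≡ 3 (mod 5); since 11 ∣ 55, reducing mod 11 gives N ≡ 13 ≡ 2 (mod 11).

Converse. If N ≡ 3 (mod 5) and N ≡ 2 (mod 11), then by the Chinese remainder theorem N ≡ 13 (mod 55). This is exactly N ≡ 13 (mod 55).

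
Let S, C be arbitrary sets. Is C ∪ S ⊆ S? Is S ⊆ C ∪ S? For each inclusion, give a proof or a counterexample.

Only the reverse inclusion holds.

(⟹) This inclusion fails. Take S = ∅, C = {1}; then 1 ∈ C ∪ S but 1 ∉ S.

(⟸) Let x ∈ S. Then either x ∈ S and x ∉ C; or x ∈ S ∩ C. In each case x ∈ C ∪ S, so S ⊆ C ∪ S.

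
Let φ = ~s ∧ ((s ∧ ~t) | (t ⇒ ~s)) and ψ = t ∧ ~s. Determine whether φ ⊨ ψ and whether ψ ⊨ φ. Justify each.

(⟹) This fails. Under t = F, s = F, the left side is true but the right side is false.

(⟸) Assume the antecedent. If t is true, the antecedent forces (t = T, s = F), and ~s ∧ ((s ∧ ~t) | (t ⇒ ~s)) holds there. If t is false, the antecedent cannot hold. Either way ~s ∧ ((s ∧ ~t) | (t ⇒ ~s)) holds.

(⇒) fails; (⇐) holds.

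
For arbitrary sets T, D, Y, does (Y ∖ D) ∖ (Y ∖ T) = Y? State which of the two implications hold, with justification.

(⟹) Let x ∈ (Y ∖ D) ∖ (Y ∖ T). Then x ∈ T ∩ Y and x ∉ D, from which x ∈ Y.

(⟸) This inclusion fails. Take T = ∅, D = ∅, Y = {1}; then 1 ∈ Y but 1 ∉ (Y ∖ D) ∖ (Y ∖ T).

Only the forward inclusion holds.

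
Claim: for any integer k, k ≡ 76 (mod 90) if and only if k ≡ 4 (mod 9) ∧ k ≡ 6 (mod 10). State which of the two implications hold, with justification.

(→) Suppose k ≡ 76 (mod 90); write k = 90j + 76. Since 9 ∣ 90, reducing mod 9 gives k ≡ 76 ≡ 4 (mod 9); since 10 ∣ 90, reducing mod 10 gives k ≡ 76 ≡ 6 (mod 10).

(←) Conversely, if k ≡ 4 (mod 9) and k ≡ 6 (mod 10), then by the Chinese remainder theorem k ≡ 76 (mod 90). This is exactly k ≡ 76 (mod 90).

The biconditional holds.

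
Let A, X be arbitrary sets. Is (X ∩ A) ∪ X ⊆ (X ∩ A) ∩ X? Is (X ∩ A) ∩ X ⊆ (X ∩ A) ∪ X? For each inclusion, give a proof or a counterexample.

The sets are not equal: only the reverse inclusion holds.

(⊇) Let x ∈ (X ∩ A) ∩ X. Then x ∈ A ∩ X, from which x ∈ (X ∩ A) ∪ X.

(⊆) This inclusion fails. Take A = ∅, X = {1}; then 1 ∈ (X ∩ A) ∪ X but 1 ∉ (X ∩ A) ∩ X.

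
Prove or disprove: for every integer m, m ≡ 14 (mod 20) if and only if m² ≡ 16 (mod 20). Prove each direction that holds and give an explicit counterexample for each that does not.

Only the forward direction holds.

(⇒) Suppose m ≡ 14 (mod 20). Write m = 20j + 14. Then (20j + 14)² = 400j² + 560j + 196 = 20(20j² + 28j + 9) + 16, so m² ≡ 16 (mod 20).

(⇐) This fails: take m = 4. Then 4² = 16 ≡ 16 (mod 20), yet 4 ≡ 4 (mod 20), not 14.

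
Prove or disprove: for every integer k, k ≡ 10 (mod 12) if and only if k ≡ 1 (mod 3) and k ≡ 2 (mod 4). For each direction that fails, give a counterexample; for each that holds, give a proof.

Both directions hold.

[⇒] Suppose k ≡ 10 (mod 12); write k = 12j + 10. Since 3 ∣ 12, reducing mod 3 gives k ≡ 10 ≡ 1 (mod 3); since 4 ∣ 12, reducing mod 4 gives k ≡ 10 ≡ 2 (mod 4).

[⇐] Conversely, if k ≡ 1 (mod 3) and k ≡ 2 (mod 4), then by the Chinese remainder theorem k ≡ 10 (mod 12). This is exactly k ≡ 10 (mod 12).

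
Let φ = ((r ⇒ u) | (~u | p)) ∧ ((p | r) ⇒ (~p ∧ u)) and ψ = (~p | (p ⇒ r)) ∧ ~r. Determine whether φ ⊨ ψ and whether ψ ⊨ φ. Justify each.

(⇒) This fails. Under r = T, u = T, p = F, the left side is true but the right side is false.

(⇐) Assume the antecedent. If r is true, the antecedent cannot hold. If r is false, the antecedent forces (r = F, u = F, p = F) or (r = F, u = T, p = F), and the consequent holds there. Either way the consequent holds.

Not equivalent: only (⇐) holds.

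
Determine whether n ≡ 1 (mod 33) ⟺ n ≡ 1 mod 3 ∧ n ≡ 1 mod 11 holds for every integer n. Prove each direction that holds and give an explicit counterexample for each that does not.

[⇐] If n ≡ 1 (mod 3) and n ≡ 1 (mod 11), then by the Chinese remainder theorem n ≡ 1 (mod 33). This is exactly n ≡ 1 (mod 33).

[⇒] Suppose n ≡ 1 (mod 33); write n = 33j + 1. Since 3 ∣ 33, reducing mod 3 gives n ≡ 1 (mod 3); since 11 ∣ 33, reducing mod 11 gives n ≡ 1 (mod 11).

Both directions hold; the statement is true.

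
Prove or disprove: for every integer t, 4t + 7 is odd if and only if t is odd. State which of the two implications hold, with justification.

Forward direction. This fails: take t = 0. Then 4t + 7 = 7, which is odd, yet t = 0 is even, not odd.

Converse. Suppose t is odd. Since 4 is even, 4t is even for every t, so 4t + 7 has the same parity as 7, which is odd. Hence 4t + 7 is odd.

Not equivalent: only (⇐) holds.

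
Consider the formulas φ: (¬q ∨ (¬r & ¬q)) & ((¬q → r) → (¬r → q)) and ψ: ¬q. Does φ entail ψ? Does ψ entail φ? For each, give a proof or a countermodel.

Both directions hold.

[⇒] Assume the antecedent. If r is true, the antecedent forces (r = T, q = F), and ¬q holds there. If r is false, the antecedent forces (r = F, q = F), and ¬q holds there. Either way ¬q holds.

[⇐] Assume the antecedent. If r is true, the antecedent forces (r = T, q = F), and the consequent holds there. If r is false, the antecedent forces (r = F, q = F), and the consequent holds there. Either way the consequent holds.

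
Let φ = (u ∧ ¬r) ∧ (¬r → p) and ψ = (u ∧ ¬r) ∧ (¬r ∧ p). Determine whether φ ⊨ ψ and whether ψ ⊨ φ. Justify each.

(⟸) Assume the antecedent. If u is true, the antecedent forces (u = T, p = T, r = F), and (u ∧ ¬r) ∧ (¬r → p) holds there. If u is false, the antecedent cannot hold. Either way (u ∧ ¬r) ∧ (¬r → p) holds.

(⟹) Assume the antecedent. If u is true, the antecedent forces (u = T, p = T, r = F), and (u ∧ ¬r) ∧ (¬r ∧ p) holds there. If u is false, the antecedent cannot hold. Either way (u ∧ ¬r) ∧ (¬r ∧ p) holds.

Both implications hold.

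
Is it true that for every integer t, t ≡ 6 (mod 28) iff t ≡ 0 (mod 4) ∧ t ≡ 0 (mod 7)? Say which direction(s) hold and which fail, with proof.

(⇒) fails and (⇐) fails.

(⇒) This fails: t = 6 gives 6 ≡ 6 (mod 28) but 6 ≡ 2 (mod 4), so the conjunction on the right does not hold.

(⇐) This fails: t = 0 satisfies both congruences on the right (0 ≡ 0 mod 4 and 0 ≡ 0 mod 7) yet 0 ≡ 0 (mod 28), not 6.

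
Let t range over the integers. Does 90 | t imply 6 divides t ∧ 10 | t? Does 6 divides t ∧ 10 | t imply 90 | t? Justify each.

(→) If 90 ∣ t, write t = 90q. Since 90 = 15·6, t = 6·(15q), so 6 ∣ t; and since 90 = 9·10, t = 10·(9q), so 10 ∣ t.

(←) This fails: take t = 30. Both 6 ∣ 30 and 10 ∣ 30, yet 30 is not a multiple of 90 (since 30 = 0·90 + 30), so 90 ∤ 30.

Only the forward implication holds.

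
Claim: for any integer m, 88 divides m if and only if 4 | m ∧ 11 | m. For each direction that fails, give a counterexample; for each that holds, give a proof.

The forward direction holds; the converse fails.

(⇒) If 88 ∣ m, write m = 88q. Since 88 = 22·4, m = 4·(22q), so 4 ∣ m; and since 88 = 8·11, m = 11·(8q), so 11 ∣ m.

(⇐) This fails: take m = 44. Both 4 ∣ 44 and 11 ∣ 44, yet 44 is not a multiple of 88 (since 44 = 0·88 + 44), so 88 ∤ 44.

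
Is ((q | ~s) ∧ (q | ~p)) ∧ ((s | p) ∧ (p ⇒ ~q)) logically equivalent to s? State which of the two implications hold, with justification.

Forward direction. Assume the antecedent. If q is true, the antecedent forces (q = T, p = F, s = T), and s holds there. If q is false, the antecedent cannot hold. Either way s holds.

Converse. This fails. Under q = F, p = F, s = T, the left side is false but the right side is true.

Not equivalent: only (⇒) holds.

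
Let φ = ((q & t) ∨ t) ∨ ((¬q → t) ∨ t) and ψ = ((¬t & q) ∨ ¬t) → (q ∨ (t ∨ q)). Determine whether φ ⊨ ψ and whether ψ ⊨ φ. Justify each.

The biconditional holds.

Forward direction. Assume the antecedent. If q is true, the consequent reduces to true regardless of the other variables. If q is false, the antecedent forces (q = F, t = T), and the consequent holds there. Either way the consequent holds.

Converse. Assume the antecedent. If q is true, ((q & t) ∨ t) ∨ ((¬q → t) ∨ t) reduces to true regardless of the other variables. If q is false, the antecedent forces (q = F, t = T), and ((q & t) ∨ t) ∨ ((¬q → t) ∨ t) holds there. Either way ((q & t) ∨ t) ∨ ((¬q → t) ∨ t) holds.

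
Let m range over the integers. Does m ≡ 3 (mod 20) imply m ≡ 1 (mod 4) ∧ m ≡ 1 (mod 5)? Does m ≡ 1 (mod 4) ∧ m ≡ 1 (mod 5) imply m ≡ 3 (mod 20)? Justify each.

Neither direction holds.

(⇒) This fails: m = 3 gives 3 ≡ 3 (mod 20) but 3 ≡ 3 (mod 4), so the conjunction on the right does not hold.

(⇐) This fails: m = 1 satisfies both congruences on the right (1 ≡ 1 mod 4 and 1 ≡ 1 mod 5) yet 1 ≡ 1 (mod 20), not 3.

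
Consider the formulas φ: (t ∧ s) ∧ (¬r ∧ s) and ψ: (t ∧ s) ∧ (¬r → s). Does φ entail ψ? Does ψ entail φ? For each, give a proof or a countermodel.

(⇒) holds; (⇐) fails.

[⇐] This fails. Under s = T, r = T, t = T, the left side is false but the right side is true.

[⇒] Assume the antecedent. If s is true, the antecedent forces (s = T, r = F, t = T), and (t ∧ s) ∧ (¬r → s) holds there. If s is false, the antecedent cannot hold. Either way (t ∧ s) ∧ (¬r → s) holds.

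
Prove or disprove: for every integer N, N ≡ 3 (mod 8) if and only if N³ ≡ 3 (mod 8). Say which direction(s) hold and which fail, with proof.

(⟹) Suppose N ≡ 3 (mod 8). Write N = 8j + 3. Then (8j + 3)³ = 512j³ + 576j² + 216j + 27 = 8(64j³ + 72j² + 27j + 3) + 3, so N³ ≡ 3 (mod 8).

(⟸) For the converse, argue contrapositively. If N ≢ 3 (mod 8), then N is congruent to one of 0, 1, 2, 4, 5, 6, 7 modulo 8, and these give N³ ≡ 0, 1, 0, 0, 5, 0, 7 respectively — never 3.

Both directions hold.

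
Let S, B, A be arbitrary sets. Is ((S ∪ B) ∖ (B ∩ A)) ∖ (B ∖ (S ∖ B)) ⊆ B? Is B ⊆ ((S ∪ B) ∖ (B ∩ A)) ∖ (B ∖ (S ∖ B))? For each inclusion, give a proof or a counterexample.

Both inclusions fail.

(⊆) This inclusion fails. Take S = {1}, B = ∅, A = ∅; then 1 ∈ ((S ∪ B) ∖ (B ∩ A)) ∖ (B ∖ (S ∖ B)) but 1 ∉ B.

(⊇) This inclusion fails. Take S = ∅, B = {1}, A = ∅; then 1 ∈ B but 1 ∉ ((S ∪ B) ∖ (B ∩ A)) ∖ (B ∖ (S ∖ B)).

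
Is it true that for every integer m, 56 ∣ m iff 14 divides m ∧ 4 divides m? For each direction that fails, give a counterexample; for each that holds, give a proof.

Only the forward implication holds.

(⟹) If 56 ∣ m, write m = 56q. Since 56 = 4·14, m = 14·(4q), so 14 ∣ m; and since 56 = 14·4, m = 4·(14q), so 4 ∣ m.

(⟸) This fails: take m = 28. Both 14 ∣ 28 and 4 ∣ 28, yet 28 is not a multiple of 56 (since 28 = 0·56 + 28), so 56 ∤ 28.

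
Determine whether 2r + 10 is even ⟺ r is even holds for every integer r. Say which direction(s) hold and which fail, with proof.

Only the converse holds.

Converse. Suppose r is even. Since 2 is even, 2r is even for every r, so 2r + 10 has the same parity as 10, which is even. Hence 2r + 10 is even.

Forward direction. This fails: take r = 5. Then 2r + 10 = 20, which is even, yet r = 5 is odd, not even.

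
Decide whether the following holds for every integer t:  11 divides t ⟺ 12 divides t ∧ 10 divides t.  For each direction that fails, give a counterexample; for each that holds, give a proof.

Both directions fail.

(⇒) This fails: take t = 11. Certainly 11 ∣ 11, but 12 ∤ 11.

(⇐) This fails: take t = 60. Both 12 ∣ 60 and 10 ∣ 60, yet 60 is not a multiple of 11 (since 60 = 5·11 + 5), so 11 ∤ 60.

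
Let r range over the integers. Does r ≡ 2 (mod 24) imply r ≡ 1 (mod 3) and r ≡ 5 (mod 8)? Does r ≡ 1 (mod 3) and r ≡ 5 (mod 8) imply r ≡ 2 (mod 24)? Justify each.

Both directions fail.

[⇒] This fails: r = 2 gives 2 ≡ 2 (mod 24) but 2 ≡ 2 (mod 3), so the conjunction on the right does not hold.

[⇐] This fails: r = 13 satisfies both congruences on the right (13 ≡ 1 mod 3 and 13 ≡ 5 mod 8) yet 13 ≡ 13 (mod 24), not 2.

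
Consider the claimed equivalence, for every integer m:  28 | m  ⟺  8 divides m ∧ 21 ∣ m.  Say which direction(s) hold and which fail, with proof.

(←) Suppose 8 ∣ m and 21 ∣ m. Any common multiple of 8 and 21 is a multiple of their lcm; here gcd(8, 21) = 1, so lcm(8, 21) = 8·21 = 168, so 168 ∣ m. Since 28 ∣ 168, it follows that 28 ∣ m.

(→) This fails: take m = 28. Certainly 28 ∣ 28, but 8 ∤ 28.

The forward direction fails; the converse holds.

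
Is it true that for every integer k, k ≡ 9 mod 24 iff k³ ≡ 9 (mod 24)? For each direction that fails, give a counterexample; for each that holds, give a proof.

(⟸) Suppose k³ ≡ 9 (mod 24). The only residue r in {0, …, 23} with r³ ≡ 9 (mod 24) is r = 9, so k ≡ 9 (mod 24).

(⟹) Suppose k ≡ 9 mod 24. Write k = 24j + 9. Then (24j + 9)³ = 13824j³ + 15552j² + 5832j + 729 = 24(576j³ + 648j² + 243j + 30) + 9, so k³ ≡ 9 (mod 24).

Equivalent; both directions hold.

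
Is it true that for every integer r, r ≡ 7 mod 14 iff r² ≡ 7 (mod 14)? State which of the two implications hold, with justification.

(⟸) Suppose r² ≡ 7 (mod 14). The only residue r in {0, …, 13} with r² ≡ 7 (mod 14) is r = 7, so r ≡ 7 (mod 14).

(⟹) Suppose r ≡ 7 mod 14. Write r = 14j + 7. Then (14j + 7)² = 196j² + 196j + 49 = 14(14j² + 14j + 3) + 7, so r² ≡ 7 (mod 14).

Both implications hold.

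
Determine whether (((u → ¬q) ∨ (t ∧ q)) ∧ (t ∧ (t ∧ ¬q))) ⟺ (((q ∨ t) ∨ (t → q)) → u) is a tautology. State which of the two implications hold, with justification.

Forward direction. This fails. Under u = F, q = F, t = T, the left side is true but the right side is false.

Converse. This fails. Under u = T, q = F, t = F, the left side is false but the right side is true.

Neither implication holds.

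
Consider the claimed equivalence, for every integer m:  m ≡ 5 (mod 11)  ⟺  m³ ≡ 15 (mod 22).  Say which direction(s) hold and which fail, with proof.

(⇒) fails; (⇐) holds.

Forward direction. This fails: take m = 16. Then 16 ≡ 5 (mod 11), but 16³ = 4096 ≡ 4 (mod 22), not 15.

Converse. The residues r modulo 22 with r³ ≡ 15 (mod 22) are exactly {5}, and each is ≡ 5 (mod 11).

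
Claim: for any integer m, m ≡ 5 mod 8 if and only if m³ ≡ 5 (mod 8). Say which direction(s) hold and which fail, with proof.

(←) Suppose m³ ≡ 5 (mod 8). The only residue r in {0, …, 7} with r³ ≡ 5 (mod 8) is r = 5, so m ≡ 5 (mod 8).

(→) Suppose m ≡ 5 mod 8. Write m = 8j + 5. Then (8j + 5)³ = 512j³ + 960j² + 600j + 125 = 8(64j³ + 120j² + 75j + 15) + 5, so m³ ≡ 5 (mod 8).

Both directions hold; the statement is true.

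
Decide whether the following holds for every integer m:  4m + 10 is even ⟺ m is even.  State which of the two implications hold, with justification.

Forward direction. This fails: take m = 7. Then 4m + 10 = 38, which is even, yet m = 7 is odd, not even.

Converse. Suppose m is even. Since 4 is even, 4m is even for every m, so 4m + 10 has the same parity as 10, which is even. Hence 4m + 10 is even.

Only the reverse direction holds.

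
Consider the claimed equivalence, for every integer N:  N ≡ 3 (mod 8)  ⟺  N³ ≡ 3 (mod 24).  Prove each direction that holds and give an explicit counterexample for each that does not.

[⇐] The residues r modulo 24 with r³ ≡ 3 (mod 24) are exactly {3}, and each is ≡ 3 (mod 8).

[⇒] This fails: take N = 11. Then 11 ≡ 3 (mod 8), but 11³ = 1331 ≡ 11 (mod 24), not 3.

The forward direction fails; the converse holds.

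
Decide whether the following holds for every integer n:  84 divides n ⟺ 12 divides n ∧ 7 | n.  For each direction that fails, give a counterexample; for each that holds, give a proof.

The biconditional holds.

(⟸) Suppose 12 ∣ n and 7 ∣ n. Any common multiple of 12 and 7 is a multiple of their lcm; here gcd(12, 7) = 1, so lcm(12, 7) = 12·7 = 84, so 84 ∣ n.

(⟹) If 84 ∣ n, write n = 84q. Since 84 = 7·12, n = 12·(7q), so 12 ∣ n; and since 84 = 12·7, n = 7·(12q), so 7 ∣ n.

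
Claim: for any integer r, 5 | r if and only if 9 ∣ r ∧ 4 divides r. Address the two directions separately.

[⇒] This fails: take r = 5. Certainly 5 ∣ 5, but 9 ∤ 5.

[⇐] This fails: take r = 36. Both 9 ∣ 36 and 4 ∣ 36, yet 36 is not a multiple of 5 (since 36 = 7·5 + 1), so 5 ∤ 36.

(⇒) fails and (⇐) fails.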